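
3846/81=1282/27 = 47.48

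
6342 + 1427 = 7769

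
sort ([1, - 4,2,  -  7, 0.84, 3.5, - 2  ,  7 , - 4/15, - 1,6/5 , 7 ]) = [ - 7, - 4, - 2, - 1, - 4/15,0.84,  1, 6/5,2 , 3.5, 7, 7]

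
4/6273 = 4/6273 = 0.00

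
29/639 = 29/639 = 0.05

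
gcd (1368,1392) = 24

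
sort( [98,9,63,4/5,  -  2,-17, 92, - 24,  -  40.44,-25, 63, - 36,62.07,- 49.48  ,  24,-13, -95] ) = [ - 95,-49.48, - 40.44,  -  36 , - 25 ,-24,-17,- 13,- 2,4/5,  9, 24,62.07, 63,63, 92,98]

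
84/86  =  42/43 = 0.98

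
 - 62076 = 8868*( - 7)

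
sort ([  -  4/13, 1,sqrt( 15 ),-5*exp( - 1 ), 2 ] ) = [ - 5*exp( - 1), - 4/13,1,2, sqrt( 15 )]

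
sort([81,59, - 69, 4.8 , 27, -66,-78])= [ - 78, - 69, - 66,4.8,27, 59,81]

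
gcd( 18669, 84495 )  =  3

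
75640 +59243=134883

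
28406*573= 16276638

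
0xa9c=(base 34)2bu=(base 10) 2716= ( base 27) 3JG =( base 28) 3d0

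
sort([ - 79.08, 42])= [ - 79.08, 42 ] 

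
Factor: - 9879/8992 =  - 2^( - 5 )*3^1*37^1*89^1*281^( - 1)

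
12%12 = 0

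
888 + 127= 1015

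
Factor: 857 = 857^1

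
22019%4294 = 549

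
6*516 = 3096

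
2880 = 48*60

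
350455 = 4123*85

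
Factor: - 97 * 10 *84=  - 81480 = - 2^3 * 3^1 * 5^1*7^1* 97^1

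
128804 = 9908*13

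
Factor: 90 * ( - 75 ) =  - 6750 = -2^1*3^3*5^3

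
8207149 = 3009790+5197359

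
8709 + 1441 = 10150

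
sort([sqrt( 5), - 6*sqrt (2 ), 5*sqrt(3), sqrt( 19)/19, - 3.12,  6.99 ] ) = [ - 6*sqrt( 2), - 3.12, sqrt (19) /19 , sqrt( 5 ), 6.99 , 5*sqrt( 3) ]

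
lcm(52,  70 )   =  1820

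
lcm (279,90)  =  2790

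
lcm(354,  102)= 6018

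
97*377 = 36569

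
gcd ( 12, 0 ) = 12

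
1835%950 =885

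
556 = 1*556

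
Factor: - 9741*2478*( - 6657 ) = 2^1*3^3*7^2*17^1*59^1 * 191^1*317^1  =  160687984086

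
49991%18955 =12081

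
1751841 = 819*2139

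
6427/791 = 8 + 99/791 =8.13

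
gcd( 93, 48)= 3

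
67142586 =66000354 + 1142232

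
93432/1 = 93432 = 93432.00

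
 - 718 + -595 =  - 1313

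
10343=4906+5437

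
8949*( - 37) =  - 331113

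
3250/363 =3250/363= 8.95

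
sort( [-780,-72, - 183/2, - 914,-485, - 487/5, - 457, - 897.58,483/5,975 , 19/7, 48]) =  [ - 914, - 897.58, -780,  -  485,-457,  -  487/5, - 183/2,  -  72,19/7,48,483/5, 975] 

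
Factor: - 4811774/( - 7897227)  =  2^1*3^( - 1 )*11^1*13^( - 1 )*202493^( - 1 )*218717^1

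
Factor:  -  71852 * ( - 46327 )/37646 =1664343802/18823 = 2^1*7^( - 1 )*11^1*23^1 * 71^1*2689^(-1 )*46327^1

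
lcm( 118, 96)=5664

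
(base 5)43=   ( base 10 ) 23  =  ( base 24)N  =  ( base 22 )11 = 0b10111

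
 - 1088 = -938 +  - 150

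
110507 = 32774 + 77733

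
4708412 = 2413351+2295061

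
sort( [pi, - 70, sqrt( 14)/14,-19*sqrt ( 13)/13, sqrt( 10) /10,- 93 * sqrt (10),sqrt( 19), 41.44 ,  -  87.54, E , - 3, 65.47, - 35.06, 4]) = [-93*sqrt (10), - 87.54,-70 ,-35.06,- 19*sqrt( 13) /13,-3, sqrt( 14)/14, sqrt( 10 )/10,  E, pi,4,sqrt(19), 41.44,  65.47]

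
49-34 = 15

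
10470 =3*3490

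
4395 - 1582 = 2813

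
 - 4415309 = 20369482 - 24784791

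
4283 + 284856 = 289139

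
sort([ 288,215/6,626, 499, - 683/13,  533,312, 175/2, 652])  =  [ - 683/13,215/6 , 175/2, 288,312,  499,533,  626,652]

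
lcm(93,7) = 651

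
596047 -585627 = 10420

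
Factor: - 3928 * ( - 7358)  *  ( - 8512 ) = -2^10*7^1*13^1*19^1*283^1*491^1 = -246015730688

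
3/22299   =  1/7433 =0.00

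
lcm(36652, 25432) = 1246168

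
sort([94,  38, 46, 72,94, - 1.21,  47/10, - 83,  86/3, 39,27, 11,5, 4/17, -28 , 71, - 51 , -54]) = [ - 83, -54, - 51, - 28,-1.21,  4/17,  47/10,  5, 11 , 27,86/3, 38, 39, 46,  71,  72,94,94]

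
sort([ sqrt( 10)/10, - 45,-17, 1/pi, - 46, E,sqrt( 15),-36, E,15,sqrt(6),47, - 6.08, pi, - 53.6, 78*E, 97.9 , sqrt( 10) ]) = [ -53.6,-46,  -  45, - 36,-17, - 6.08, sqrt(10)/10,1/pi,sqrt(6 ), E, E, pi, sqrt(10),  sqrt(15), 15,47,97.9, 78*E] 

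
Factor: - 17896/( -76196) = 4474/19049  =  2^1*43^(  -  1)*443^( - 1 )* 2237^1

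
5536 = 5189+347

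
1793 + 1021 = 2814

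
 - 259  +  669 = 410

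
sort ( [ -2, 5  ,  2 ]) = [ - 2, 2,5]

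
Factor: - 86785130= -2^1*5^1 * 113^1*76801^1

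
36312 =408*89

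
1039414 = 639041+400373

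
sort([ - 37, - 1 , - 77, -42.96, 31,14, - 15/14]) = [-77, - 42.96, - 37, - 15/14, - 1, 14, 31]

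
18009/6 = 3001  +  1/2 =3001.50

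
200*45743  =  9148600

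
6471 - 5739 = 732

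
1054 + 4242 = 5296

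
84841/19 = 84841/19 =4465.32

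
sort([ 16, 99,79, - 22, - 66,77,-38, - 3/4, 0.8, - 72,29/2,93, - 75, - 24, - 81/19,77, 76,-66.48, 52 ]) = [ - 75, - 72, - 66.48, - 66,  -  38, - 24, - 22, - 81/19 , - 3/4,0.8,29/2,16, 52,  76,77, 77 , 79, 93, 99 ] 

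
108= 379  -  271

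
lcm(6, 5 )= 30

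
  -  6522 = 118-6640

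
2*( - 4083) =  - 8166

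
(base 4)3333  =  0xff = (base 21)c3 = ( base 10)255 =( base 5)2010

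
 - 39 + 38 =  - 1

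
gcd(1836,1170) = 18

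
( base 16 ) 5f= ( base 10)95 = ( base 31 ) 32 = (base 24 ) 3n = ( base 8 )137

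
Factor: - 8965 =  - 5^1* 11^1*163^1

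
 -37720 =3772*( - 10 )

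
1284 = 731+553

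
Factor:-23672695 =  - 5^1*227^1*20857^1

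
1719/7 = 245 + 4/7 =245.57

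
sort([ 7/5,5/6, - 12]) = [ -12,  5/6,7/5]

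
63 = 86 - 23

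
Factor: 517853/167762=2^( - 1 )*23^ (  -  1)*29^1*521^(-1)*2551^1 = 73979/23966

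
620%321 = 299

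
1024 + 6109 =7133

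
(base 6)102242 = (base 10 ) 8306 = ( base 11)6271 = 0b10000001110010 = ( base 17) 1bca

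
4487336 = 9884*454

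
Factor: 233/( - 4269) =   -  3^(- 1)*233^1*1423^(-1)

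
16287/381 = 42 + 95/127= 42.75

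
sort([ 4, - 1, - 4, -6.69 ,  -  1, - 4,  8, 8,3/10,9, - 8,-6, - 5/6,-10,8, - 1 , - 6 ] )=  [ - 10 , -8, - 6.69,-6, - 6,-4,-4, - 1,-1,-1,-5/6,3/10 , 4, 8,8,8,9]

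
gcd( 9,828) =9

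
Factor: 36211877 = 13^1*1289^1*2161^1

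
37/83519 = 37/83519 = 0.00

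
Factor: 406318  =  2^1* 11^2*23^1*73^1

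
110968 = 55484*2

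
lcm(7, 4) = 28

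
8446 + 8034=16480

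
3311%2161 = 1150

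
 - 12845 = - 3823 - 9022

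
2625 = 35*75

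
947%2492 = 947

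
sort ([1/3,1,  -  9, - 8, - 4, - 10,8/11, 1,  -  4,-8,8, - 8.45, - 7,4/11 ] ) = [ - 10,-9, - 8.45, - 8, - 8, - 7, - 4,  -  4,1/3,4/11,  8/11 , 1,1,8 ] 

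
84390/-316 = -268 + 149/158 =- 267.06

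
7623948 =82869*92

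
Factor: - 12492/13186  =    -  18/19  =  -2^1*3^2*19^( - 1 ) 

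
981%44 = 13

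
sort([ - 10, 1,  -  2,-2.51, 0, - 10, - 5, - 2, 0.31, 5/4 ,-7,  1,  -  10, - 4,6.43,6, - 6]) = [ - 10,-10, - 10, - 7, - 6, - 5, - 4, - 2.51, - 2, - 2,0, 0.31, 1,  1, 5/4,6, 6.43 ] 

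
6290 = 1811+4479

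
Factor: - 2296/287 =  - 8 = -2^3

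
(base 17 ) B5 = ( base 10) 192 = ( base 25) 7H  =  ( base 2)11000000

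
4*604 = 2416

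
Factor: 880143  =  3^1*11^1*149^1*179^1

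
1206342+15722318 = 16928660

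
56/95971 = 56/95971 = 0.00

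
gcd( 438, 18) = 6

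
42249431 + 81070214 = 123319645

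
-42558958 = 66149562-108708520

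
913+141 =1054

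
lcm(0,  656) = 0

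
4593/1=4593 = 4593.00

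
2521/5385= 2521/5385 = 0.47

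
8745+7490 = 16235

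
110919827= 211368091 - 100448264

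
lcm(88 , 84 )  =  1848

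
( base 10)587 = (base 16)24B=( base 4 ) 21023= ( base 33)hq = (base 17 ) 209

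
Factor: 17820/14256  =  5/4 =2^( - 2)*5^1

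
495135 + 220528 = 715663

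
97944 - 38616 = 59328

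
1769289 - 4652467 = -2883178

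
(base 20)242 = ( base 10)882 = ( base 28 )13E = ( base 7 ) 2400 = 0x372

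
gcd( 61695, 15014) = 1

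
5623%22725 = 5623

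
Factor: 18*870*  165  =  2^2*3^4*5^2 * 11^1*29^1 = 2583900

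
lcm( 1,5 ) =5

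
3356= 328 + 3028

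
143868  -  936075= -792207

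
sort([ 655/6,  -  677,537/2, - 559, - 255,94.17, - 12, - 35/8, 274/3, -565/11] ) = [-677, - 559,-255, - 565/11, - 12,-35/8, 274/3,94.17,655/6,537/2 ]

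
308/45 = 308/45 = 6.84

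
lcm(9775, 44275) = 752675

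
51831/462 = 112 + 29/154 = 112.19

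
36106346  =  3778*9557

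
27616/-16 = -1726/1 = - 1726.00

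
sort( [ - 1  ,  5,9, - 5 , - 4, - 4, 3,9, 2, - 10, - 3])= [ - 10,  -  5, - 4 , - 4, - 3, - 1, 2,3, 5  ,  9 , 9]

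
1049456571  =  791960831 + 257495740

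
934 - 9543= - 8609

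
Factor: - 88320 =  - 2^8*3^1*5^1*23^1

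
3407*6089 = 20745223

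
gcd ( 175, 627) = 1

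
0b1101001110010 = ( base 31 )71c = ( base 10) 6770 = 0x1A72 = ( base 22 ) DLG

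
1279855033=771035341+508819692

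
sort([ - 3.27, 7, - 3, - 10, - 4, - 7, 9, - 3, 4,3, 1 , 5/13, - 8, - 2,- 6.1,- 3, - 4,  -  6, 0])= [ - 10, - 8,- 7,- 6.1,-6, - 4, - 4, - 3.27, - 3, - 3,  -  3,-2, 0,5/13,  1, 3,4, 7, 9 ]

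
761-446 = 315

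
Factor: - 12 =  - 2^2*3^1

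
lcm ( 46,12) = 276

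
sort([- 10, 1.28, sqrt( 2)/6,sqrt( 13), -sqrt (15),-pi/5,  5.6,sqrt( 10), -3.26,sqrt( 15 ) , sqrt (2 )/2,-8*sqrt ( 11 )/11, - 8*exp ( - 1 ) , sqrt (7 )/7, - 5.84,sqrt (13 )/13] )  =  [-10, - 5.84, - sqrt (15), - 3.26, - 8 * exp(-1),-8*sqrt (11 )/11 ,-pi/5, sqrt( 2 )/6, sqrt( 13 ) /13, sqrt(7 )/7,sqrt (2 )/2,1.28,sqrt( 10), sqrt(13 ), sqrt( 15 ), 5.6 ] 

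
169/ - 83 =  - 3  +  80/83=-  2.04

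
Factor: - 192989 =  - 59^1*3271^1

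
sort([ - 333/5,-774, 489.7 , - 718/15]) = [ - 774, - 333/5,-718/15,489.7 ] 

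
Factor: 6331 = 13^1*487^1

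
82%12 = 10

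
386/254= 193/127  =  1.52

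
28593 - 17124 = 11469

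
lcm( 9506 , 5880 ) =570360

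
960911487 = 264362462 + 696549025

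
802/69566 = 401/34783 = 0.01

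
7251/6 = 2417/2 = 1208.50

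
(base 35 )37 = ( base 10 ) 112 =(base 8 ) 160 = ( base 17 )6A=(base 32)3G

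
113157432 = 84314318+28843114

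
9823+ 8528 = 18351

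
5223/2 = 2611+1/2  =  2611.50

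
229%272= 229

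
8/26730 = 4/13365 = 0.00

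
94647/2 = 94647/2=47323.50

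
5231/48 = 108 + 47/48 = 108.98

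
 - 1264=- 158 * 8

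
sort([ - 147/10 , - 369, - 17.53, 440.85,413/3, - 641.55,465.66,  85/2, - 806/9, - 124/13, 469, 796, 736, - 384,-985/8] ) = [ -641.55 ,- 384,  -  369, - 985/8,  -  806/9, - 17.53, -147/10, - 124/13,  85/2,413/3,440.85,465.66, 469, 736, 796 ]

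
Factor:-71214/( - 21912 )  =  13/4= 2^( - 2)*13^1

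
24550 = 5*4910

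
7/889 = 1/127 =0.01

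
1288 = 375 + 913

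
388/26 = 194/13 = 14.92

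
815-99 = 716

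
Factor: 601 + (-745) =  - 2^4*3^2 =-144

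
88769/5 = 88769/5 = 17753.80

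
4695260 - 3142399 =1552861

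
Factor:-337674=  - 2^1*3^1*167^1 *337^1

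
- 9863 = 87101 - 96964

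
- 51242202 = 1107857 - 52350059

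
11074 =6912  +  4162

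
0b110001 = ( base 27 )1m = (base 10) 49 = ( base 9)54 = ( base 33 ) 1g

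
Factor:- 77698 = - 2^1*53^1 *733^1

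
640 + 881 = 1521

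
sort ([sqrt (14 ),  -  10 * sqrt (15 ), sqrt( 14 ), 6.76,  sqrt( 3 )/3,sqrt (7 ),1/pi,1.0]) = [ - 10*sqrt( 15),1/pi, sqrt(3 ) /3, 1.0, sqrt( 7 ), sqrt( 14 ), sqrt ( 14 ), 6.76]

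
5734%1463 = 1345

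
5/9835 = 1/1967= 0.00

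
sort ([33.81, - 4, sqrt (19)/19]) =[ - 4, sqrt( 19 )/19,33.81 ] 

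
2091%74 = 19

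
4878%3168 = 1710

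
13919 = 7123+6796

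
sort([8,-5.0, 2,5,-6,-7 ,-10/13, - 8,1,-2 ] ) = [-8,-7, - 6, - 5.0,-2,-10/13,1,2,5,8 ]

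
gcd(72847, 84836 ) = 1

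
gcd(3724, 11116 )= 28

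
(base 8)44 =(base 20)1g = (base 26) 1A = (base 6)100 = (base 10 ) 36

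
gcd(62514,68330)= 2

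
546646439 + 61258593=607905032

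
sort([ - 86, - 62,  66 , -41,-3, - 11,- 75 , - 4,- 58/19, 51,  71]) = [ - 86,  -  75,-62 , - 41, - 11,- 4, - 58/19 , - 3, 51, 66,71]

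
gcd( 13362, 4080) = 102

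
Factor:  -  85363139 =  - 47^1*1816237^1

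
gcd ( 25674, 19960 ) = 2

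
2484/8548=621/2137= 0.29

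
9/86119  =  9/86119 = 0.00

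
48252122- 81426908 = - 33174786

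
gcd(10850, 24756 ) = 2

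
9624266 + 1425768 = 11050034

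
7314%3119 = 1076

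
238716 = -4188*(-57) 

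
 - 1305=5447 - 6752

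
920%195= 140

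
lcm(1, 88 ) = 88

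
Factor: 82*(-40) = -3280  =  -2^4 * 5^1*41^1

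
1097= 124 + 973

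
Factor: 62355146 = 2^1*7^2*636277^1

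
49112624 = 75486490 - 26373866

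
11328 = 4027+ 7301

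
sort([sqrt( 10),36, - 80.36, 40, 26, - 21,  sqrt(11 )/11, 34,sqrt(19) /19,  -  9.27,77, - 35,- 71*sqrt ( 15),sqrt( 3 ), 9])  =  [ - 71*sqrt(15), - 80.36, - 35,  -  21, - 9.27,sqrt ( 19) /19 , sqrt ( 11)/11, sqrt( 3 ), sqrt( 10),  9,26,34,36,40,77] 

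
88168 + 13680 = 101848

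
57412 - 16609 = 40803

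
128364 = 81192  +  47172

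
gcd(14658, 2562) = 42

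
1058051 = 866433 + 191618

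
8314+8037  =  16351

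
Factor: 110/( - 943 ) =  - 2^1 * 5^1*11^1*23^(  -  1)*41^( - 1) 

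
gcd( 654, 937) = 1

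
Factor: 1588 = 2^2 * 397^1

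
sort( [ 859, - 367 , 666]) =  [ - 367,666,  859 ]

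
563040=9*62560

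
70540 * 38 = 2680520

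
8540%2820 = 80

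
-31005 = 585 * ( - 53)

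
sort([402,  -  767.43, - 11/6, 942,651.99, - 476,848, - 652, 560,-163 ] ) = [ - 767.43 , - 652, - 476, - 163, - 11/6, 402,560, 651.99, 848, 942]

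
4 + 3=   7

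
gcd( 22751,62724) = 1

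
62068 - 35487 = 26581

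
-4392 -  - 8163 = 3771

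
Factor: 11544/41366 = 12/43= 2^2*3^1*43^( - 1 )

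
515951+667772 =1183723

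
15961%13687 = 2274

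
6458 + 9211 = 15669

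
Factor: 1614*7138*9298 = 107119766136= 2^3*3^1 *43^1*83^1 * 269^1  *  4649^1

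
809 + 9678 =10487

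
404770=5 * 80954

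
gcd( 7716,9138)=6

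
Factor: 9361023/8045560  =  2^(  -  3 )*3^1*5^( - 1 )*7^1*23^1*19381^1*201139^( -1) 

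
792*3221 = 2551032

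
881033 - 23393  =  857640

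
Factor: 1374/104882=3/229 = 3^1*229^(-1) 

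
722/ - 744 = -361/372=-0.97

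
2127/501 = 4 + 41/167  =  4.25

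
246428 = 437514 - 191086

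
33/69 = 11/23 = 0.48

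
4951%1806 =1339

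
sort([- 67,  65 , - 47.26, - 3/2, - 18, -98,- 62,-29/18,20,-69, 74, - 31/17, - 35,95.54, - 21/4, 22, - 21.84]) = [ - 98, - 69, - 67, - 62, - 47.26 , - 35,-21.84 , - 18, - 21/4, - 31/17,  -  29/18 , - 3/2,  20, 22,65, 74,95.54]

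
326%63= 11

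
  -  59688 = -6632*9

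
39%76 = 39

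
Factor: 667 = 23^1*29^1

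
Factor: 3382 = 2^1*19^1*89^1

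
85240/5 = 17048 = 17048.00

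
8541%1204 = 113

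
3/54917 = 3/54917 = 0.00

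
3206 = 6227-3021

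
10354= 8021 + 2333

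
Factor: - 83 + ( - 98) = - 181^1 = - 181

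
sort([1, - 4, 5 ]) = [  -  4, 1,5]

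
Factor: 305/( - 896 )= - 2^( - 7 )*5^1* 7^ (-1)*61^1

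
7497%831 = 18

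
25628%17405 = 8223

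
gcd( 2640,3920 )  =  80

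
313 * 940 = 294220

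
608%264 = 80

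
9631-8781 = 850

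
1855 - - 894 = 2749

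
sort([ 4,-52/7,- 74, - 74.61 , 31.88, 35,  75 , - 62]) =[ - 74.61, - 74, - 62, - 52/7, 4,  31.88,35, 75]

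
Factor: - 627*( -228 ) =142956 = 2^2*3^2*11^1*19^2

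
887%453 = 434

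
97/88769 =97/88769 = 0.00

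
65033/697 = 65033/697 = 93.30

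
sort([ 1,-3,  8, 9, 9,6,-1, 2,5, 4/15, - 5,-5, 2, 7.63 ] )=[ - 5,  -  5,-3, - 1, 4/15,1 , 2,2,5,6,7.63,8, 9,9 ]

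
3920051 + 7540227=11460278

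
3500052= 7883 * 444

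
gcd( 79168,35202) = 2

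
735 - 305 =430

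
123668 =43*2876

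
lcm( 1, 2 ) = 2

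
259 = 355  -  96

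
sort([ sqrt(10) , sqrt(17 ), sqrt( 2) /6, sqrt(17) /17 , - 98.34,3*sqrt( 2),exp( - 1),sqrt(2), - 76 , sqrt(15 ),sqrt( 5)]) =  [ - 98.34 ,-76,sqrt (2) /6,sqrt(17 ) /17,exp(-1),sqrt( 2),sqrt (5 ),sqrt(10),sqrt( 15 ),sqrt(17 ),3*sqrt ( 2 ) ]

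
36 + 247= 283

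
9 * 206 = 1854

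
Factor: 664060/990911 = 2^2*5^1*101^( - 1)* 9811^( - 1)*33203^1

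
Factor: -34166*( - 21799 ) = 744784634 = 2^1*11^1*1553^1 *21799^1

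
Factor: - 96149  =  - 96149^1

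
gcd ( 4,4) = 4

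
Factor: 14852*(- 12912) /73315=-2^6* 3^1 * 5^( - 1)*11^( - 1)*31^( - 1 )*43^( - 1 )*47^1*79^1 *269^1=- 191769024/73315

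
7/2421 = 7/2421 = 0.00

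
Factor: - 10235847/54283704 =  - 2^( - 3)*367^(  -  1) * 6163^( - 1)*3411949^1 = - 3411949/18094568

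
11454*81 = 927774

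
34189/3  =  34189/3 = 11396.33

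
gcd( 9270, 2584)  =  2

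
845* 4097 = 3461965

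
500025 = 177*2825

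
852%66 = 60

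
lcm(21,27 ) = 189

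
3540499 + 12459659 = 16000158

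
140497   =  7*20071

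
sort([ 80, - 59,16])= [ - 59,16 , 80]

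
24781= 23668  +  1113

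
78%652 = 78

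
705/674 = 705/674 = 1.05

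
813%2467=813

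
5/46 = 5/46 = 0.11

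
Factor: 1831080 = 2^3*3^1*5^1 * 15259^1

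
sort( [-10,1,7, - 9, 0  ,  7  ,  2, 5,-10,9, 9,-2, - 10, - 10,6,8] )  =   [ - 10, - 10,-10 ,-10,-9, -2,0,1,  2,5, 6,7 , 7,  8,9,9 ]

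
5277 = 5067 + 210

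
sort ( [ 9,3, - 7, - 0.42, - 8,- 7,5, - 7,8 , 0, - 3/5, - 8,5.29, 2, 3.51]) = [ - 8, - 8, - 7, - 7, - 7,  -  3/5, - 0.42, 0, 2  ,  3, 3.51,5,5.29,8,9]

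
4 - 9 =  - 5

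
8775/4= 2193 + 3/4 = 2193.75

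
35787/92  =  388 + 91/92   =  388.99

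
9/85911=3/28637= 0.00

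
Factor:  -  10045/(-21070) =2^ (-1 ) * 41^1*43^( - 1) = 41/86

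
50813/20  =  50813/20=2540.65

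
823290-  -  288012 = 1111302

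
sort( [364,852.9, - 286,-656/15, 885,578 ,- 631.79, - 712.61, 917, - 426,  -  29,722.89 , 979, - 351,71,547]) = [ - 712.61,  -  631.79, -426, - 351, - 286, - 656/15 , - 29, 71,364,547, 578,722.89,852.9,885 , 917, 979]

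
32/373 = 32/373 = 0.09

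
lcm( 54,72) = 216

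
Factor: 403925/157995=80785/31599 = 3^(-2)*5^1*107^1*151^1*3511^(-1)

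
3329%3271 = 58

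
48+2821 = 2869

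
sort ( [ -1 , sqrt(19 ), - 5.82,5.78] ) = [ -5.82,-1, sqrt( 19 ),5.78]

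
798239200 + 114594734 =912833934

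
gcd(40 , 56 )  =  8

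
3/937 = 3/937  =  0.00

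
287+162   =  449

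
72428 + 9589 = 82017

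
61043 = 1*61043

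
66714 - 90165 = -23451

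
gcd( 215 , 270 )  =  5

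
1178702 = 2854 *413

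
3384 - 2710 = 674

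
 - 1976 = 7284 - 9260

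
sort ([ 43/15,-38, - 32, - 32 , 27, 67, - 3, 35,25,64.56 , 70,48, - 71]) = [ - 71, - 38, - 32, - 32, - 3, 43/15,  25,27,  35, 48, 64.56,67,70 ]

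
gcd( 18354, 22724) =874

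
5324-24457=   -  19133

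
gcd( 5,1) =1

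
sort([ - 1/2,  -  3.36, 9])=[ - 3.36, -1/2,9 ]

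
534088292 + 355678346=889766638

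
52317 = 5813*9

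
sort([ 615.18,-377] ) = [ - 377,615.18 ] 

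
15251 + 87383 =102634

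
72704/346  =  36352/173 = 210.13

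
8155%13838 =8155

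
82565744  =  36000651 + 46565093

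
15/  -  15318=-1+ 5101/5106   =  - 0.00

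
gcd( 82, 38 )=2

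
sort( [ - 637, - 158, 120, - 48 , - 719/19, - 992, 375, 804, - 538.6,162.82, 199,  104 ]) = [ - 992, - 637, - 538.6, - 158, - 48, - 719/19,104,  120,162.82,199,375, 804]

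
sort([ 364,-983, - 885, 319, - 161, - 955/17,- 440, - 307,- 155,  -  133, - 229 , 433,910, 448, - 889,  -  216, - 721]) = [-983, - 889, - 885, -721, - 440 , -307,-229,  -  216 , - 161,-155, - 133, -955/17, 319,364, 433,448, 910 ] 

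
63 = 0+63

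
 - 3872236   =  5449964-9322200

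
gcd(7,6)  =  1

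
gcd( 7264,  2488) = 8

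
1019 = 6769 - 5750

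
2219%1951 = 268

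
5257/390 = 5257/390 = 13.48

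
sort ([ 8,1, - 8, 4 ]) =[ - 8,1, 4, 8]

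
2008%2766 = 2008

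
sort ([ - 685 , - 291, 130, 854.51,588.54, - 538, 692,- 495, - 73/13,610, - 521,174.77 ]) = [ - 685,- 538, - 521,  -  495 , - 291, - 73/13, 130, 174.77,588.54, 610, 692, 854.51]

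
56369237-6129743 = 50239494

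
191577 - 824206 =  - 632629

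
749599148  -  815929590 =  - 66330442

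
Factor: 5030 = 2^1 * 5^1*503^1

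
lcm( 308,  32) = 2464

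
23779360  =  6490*3664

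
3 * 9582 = 28746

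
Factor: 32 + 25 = 3^1* 19^1  =  57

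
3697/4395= 3697/4395 = 0.84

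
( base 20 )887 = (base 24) 5k7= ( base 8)6447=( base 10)3367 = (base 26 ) 4pd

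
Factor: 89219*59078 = 5270880082 = 2^1*13^1*109^1 * 271^1*6863^1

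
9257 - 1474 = 7783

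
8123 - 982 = 7141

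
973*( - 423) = -411579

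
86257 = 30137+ 56120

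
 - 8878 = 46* (-193 ) 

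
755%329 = 97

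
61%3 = 1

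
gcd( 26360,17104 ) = 8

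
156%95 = 61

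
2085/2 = 1042 + 1/2 = 1042.50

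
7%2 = 1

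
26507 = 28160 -1653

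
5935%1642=1009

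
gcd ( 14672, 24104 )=1048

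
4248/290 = 14 + 94/145 = 14.65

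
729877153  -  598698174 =131178979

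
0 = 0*670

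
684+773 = 1457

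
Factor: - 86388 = - 2^2*3^1*23^1*313^1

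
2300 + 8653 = 10953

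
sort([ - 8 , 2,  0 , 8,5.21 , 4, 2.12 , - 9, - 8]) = [ - 9,  -  8, - 8,0, 2,2.12,4,  5.21,8 ] 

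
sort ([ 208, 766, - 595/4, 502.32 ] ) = [ - 595/4,208, 502.32,766 ] 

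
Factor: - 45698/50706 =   -  3^ (- 4 )*73^1 = -73/81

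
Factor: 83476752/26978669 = 2^4 * 3^1*23^1*83^1*911^1*1171^( - 1)*23039^( - 1)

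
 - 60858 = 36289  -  97147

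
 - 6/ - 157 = 6/157 = 0.04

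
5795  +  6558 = 12353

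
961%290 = 91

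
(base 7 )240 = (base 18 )70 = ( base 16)7E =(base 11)105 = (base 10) 126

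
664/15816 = 83/1977 = 0.04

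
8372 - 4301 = 4071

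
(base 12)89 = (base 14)77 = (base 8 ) 151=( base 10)105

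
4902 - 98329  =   - 93427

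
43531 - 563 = 42968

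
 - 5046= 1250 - 6296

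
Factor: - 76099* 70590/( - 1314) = 3^( - 1 )*5^1*13^1*73^(-1) * 181^1*76099^1 = 895304735/219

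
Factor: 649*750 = 2^1*3^1*5^3*11^1*59^1 = 486750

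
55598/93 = 597 + 77/93 = 597.83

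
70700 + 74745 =145445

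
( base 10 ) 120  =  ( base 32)3O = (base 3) 11110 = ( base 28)48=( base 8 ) 170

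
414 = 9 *46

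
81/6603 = 27/2201 = 0.01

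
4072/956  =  4 + 62/239 = 4.26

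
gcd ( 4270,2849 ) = 7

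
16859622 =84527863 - 67668241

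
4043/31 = 130 + 13/31 = 130.42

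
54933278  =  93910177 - 38976899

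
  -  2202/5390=-1101/2695= - 0.41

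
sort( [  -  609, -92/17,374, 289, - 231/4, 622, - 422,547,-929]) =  [-929, - 609,-422, - 231/4, - 92/17, 289,  374,547,622 ]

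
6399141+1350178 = 7749319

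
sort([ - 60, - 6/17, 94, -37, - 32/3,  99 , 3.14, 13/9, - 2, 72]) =[-60, - 37 , - 32/3,- 2, - 6/17, 13/9,3.14, 72, 94,99]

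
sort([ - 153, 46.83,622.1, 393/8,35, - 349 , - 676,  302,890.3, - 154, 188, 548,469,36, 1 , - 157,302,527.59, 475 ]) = [-676,-349,  -  157, -154, - 153,1, 35, 36,46.83, 393/8,188,302,302,469,475,527.59,  548,622.1, 890.3]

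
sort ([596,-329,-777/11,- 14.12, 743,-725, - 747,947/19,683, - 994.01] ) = [  -  994.01,-747, - 725, - 329,-777/11, - 14.12,947/19, 596, 683,743]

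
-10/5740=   -  1 + 573/574 = - 0.00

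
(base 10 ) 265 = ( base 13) 175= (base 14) 14D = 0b100001001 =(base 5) 2030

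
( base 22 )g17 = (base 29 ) 971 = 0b1111001011101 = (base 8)17135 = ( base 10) 7773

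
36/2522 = 18/1261 = 0.01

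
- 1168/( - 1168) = 1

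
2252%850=552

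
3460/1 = 3460 = 3460.00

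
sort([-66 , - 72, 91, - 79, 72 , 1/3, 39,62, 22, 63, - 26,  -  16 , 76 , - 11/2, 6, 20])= [ -79, - 72, - 66, - 26, - 16, - 11/2, 1/3, 6, 20, 22,39 , 62 , 63, 72 , 76, 91 ] 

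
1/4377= 1/4377 = 0.00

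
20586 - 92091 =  - 71505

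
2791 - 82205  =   - 79414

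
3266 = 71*46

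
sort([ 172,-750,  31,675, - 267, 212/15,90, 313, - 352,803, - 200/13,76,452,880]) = [ - 750,-352,-267, - 200/13 , 212/15, 31, 76, 90 , 172,  313,452,675,803, 880 ] 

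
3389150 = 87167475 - 83778325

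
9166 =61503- 52337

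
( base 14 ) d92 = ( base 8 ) 5164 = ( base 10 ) 2676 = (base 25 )471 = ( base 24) 4FC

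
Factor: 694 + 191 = 3^1*5^1*59^1 = 885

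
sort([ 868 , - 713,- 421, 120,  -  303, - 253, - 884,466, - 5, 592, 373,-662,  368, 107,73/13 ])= [-884, - 713,-662 ,  -  421, - 303, - 253, - 5, 73/13, 107, 120, 368, 373,466, 592, 868 ]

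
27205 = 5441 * 5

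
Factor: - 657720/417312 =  - 145/92 = - 2^(  -  2)*5^1  *23^( - 1 )*29^1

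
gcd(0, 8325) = 8325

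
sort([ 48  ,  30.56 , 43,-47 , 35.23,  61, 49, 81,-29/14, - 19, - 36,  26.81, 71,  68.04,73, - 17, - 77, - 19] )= [ - 77,  -  47,  -  36, - 19, - 19, - 17, - 29/14, 26.81 , 30.56,35.23,  43, 48, 49 , 61,68.04,71, 73, 81 ]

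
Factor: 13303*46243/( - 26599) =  - 615170629/26599 = - 53^1*67^( - 1) * 131^1* 251^1*353^1*397^(  -  1 ) 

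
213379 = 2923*73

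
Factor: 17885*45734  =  2^1*5^1*7^2*13^1*73^1*1759^1  =  817952590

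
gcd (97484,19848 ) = 4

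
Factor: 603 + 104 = 707 = 7^1 * 101^1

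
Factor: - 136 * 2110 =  - 2^4  *5^1 *17^1*211^1 = -286960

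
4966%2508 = 2458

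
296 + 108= 404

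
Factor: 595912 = 2^3*74489^1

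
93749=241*389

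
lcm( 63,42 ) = 126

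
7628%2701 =2226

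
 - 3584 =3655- 7239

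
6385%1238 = 195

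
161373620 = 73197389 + 88176231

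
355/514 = 355/514 = 0.69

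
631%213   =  205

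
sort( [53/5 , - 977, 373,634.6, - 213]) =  [  -  977,-213, 53/5, 373 , 634.6]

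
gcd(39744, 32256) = 576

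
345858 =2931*118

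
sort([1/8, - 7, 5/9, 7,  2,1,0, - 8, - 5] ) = [ - 8, - 7, - 5 , 0, 1/8,5/9,  1, 2,  7]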